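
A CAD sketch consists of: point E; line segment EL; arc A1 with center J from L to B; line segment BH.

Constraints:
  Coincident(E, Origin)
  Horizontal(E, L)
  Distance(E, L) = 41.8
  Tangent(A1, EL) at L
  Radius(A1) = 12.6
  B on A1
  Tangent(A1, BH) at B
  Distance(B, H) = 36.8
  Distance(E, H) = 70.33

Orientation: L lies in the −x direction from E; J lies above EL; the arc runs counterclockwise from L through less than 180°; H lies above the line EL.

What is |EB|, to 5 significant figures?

35.991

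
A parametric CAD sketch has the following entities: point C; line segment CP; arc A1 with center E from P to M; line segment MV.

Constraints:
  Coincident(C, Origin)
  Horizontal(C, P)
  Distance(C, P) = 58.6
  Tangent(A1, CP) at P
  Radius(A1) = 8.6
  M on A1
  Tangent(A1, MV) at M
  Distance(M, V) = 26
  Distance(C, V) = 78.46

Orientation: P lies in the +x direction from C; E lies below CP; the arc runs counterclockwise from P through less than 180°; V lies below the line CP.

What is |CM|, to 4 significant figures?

54.63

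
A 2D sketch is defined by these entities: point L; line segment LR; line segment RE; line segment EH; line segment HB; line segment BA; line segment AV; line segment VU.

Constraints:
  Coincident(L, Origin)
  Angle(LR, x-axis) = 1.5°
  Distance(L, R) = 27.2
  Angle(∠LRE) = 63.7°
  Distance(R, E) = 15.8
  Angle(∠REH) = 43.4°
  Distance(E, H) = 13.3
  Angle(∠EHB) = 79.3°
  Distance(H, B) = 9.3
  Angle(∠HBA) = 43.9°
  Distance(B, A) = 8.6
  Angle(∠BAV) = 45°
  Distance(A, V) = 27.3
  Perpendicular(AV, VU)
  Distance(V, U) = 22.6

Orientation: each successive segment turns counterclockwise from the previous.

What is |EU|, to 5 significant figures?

41.448

L is at the origin; LR runs at 1.5° with length 27.2, so R = (27.191, 0.71201). ∠LRE = 63.7° gives RE at 117.80° from the x-axis; with |RE| = 15.8, E = (19.822, 14.688). ∠REH = 43.4° gives EH at -105.60° from the x-axis; with |EH| = 13.3, H = (16.245, 1.8783). ∠EHB = 79.3° gives HB at -4.9000° from the x-axis; with |HB| = 9.3, B = (25.511, 1.0840). ∠HBA = 43.9° gives BA at 131.20° from the x-axis; with |BA| = 8.6, A = (19.846, 7.5547). ∠BAV = 45.0° gives AV at -93.800° from the x-axis; with |AV| = 27.3, V = (18.037, -19.685). AV ⟂ VU, so VU runs at -3.8000°; with |VU| = 22.6, U = (40.587, -21.183). Then |EU| = |U − E| = 41.448.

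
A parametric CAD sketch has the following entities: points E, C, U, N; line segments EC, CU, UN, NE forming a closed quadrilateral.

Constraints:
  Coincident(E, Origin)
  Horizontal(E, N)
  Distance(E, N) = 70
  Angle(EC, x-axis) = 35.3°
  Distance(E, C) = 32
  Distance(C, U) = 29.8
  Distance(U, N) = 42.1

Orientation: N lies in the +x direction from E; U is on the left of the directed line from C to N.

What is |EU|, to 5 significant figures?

61.783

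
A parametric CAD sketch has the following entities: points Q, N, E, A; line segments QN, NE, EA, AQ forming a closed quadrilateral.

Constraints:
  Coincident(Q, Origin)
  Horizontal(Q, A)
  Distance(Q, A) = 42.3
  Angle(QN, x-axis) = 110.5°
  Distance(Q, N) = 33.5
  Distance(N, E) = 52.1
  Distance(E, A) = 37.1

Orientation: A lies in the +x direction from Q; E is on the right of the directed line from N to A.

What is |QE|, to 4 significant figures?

18.73

Q is at the origin; QA is horizontal with |QA| = 42.3 and A in +x, so A = (42.3, 0). QN runs at 110.5° with |QN| = 33.5, so N = (-11.73, 31.38). E is determined by |NE| = 52.1 and |EA| = 37.1 together: it lies at the intersection of circle(N, 52.1) and circle(A, 37.1). With |NA| = 62.48, the foot of the radical line on NA is 41.95 from N and the perpendicular offset is √(52.1² − 41.95²) = 30.90. Taking the right-of-NA solution: E = (9.026, -16.41).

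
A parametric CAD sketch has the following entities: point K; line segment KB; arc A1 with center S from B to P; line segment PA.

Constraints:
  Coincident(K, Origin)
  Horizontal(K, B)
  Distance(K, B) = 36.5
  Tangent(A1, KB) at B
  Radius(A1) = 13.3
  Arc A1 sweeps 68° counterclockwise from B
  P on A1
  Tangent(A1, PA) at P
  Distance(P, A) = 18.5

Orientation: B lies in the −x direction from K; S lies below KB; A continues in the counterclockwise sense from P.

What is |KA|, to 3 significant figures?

61.3

K is at the origin; KB is horizontal with |KB| = 36.5 and B on the −x side, so B = (-36.5, 0.00). The tangent condition forces SB to be normal to KB, so S = B + (0, -13.3) = (-36.5, -13.3). On A1, B sits at bearing 90° from S; a 68° counterclockwise sweep puts P at bearing 158°, so P = S + 13.3·(cos 158°, sin 158°) = (-48.8, -8.32). Tangency of A1 to PA means the radius SP is perpendicular to PA, so PA runs along (−sin 158°, cos 158°); with |PA| = 18.5, A = (-55.8, -25.5). Then |KA| = |A − K| = 61.3.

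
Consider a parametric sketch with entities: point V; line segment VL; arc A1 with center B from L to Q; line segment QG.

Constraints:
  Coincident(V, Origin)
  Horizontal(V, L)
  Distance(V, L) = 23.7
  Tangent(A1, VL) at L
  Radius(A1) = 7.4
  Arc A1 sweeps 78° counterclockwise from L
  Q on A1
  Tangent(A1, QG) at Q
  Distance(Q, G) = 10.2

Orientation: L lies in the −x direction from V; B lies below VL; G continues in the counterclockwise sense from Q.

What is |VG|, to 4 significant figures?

36.66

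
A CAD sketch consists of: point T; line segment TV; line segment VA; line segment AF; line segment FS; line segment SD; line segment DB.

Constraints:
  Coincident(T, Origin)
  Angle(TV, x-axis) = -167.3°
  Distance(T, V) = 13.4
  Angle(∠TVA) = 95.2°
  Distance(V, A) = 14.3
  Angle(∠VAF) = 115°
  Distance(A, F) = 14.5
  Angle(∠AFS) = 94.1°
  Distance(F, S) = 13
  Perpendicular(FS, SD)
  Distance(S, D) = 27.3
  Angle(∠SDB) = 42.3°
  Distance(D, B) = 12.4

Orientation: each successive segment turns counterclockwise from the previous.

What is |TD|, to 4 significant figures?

17.99

T is at the origin; TV runs at -167.3° with length 13.4, so V = (-13.07, -2.946). ∠TVA = 95.2° gives VA at -82.50° from the x-axis; with |VA| = 14.3, A = (-11.21, -17.12). ∠VAF = 115.0° gives AF at -17.50° from the x-axis; with |AF| = 14.5, F = (2.623, -21.48). ∠AFS = 94.1° gives FS at 68.40° from the x-axis; with |FS| = 13.0, S = (7.409, -9.397). The perpendicularity gives SD at right angles to FS, so SD runs at 158.4°; with |SD| = 27.3, D = (-17.97, 0.6531). Then |TD| = |D − T| = 17.99.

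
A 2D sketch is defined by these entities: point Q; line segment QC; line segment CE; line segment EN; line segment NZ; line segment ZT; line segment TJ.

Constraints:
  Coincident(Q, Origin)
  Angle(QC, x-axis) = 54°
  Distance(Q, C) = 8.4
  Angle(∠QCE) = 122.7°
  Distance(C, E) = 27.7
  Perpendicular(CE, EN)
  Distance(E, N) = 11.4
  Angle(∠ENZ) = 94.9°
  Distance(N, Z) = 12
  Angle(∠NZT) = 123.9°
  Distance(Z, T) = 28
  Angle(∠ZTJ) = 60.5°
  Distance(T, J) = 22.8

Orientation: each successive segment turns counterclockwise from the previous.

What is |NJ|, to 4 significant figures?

25.46

Q is at the origin; QC runs at 54.0° with length 8.4, so C = (4.937, 6.796). ∠QCE = 122.7° gives CE at 111.3° from the x-axis; with |CE| = 27.7, E = (-5.125, 32.60). The perpendicularity gives EN at right angles to CE, so EN runs at -158.7°; with |EN| = 11.4, N = (-15.75, 28.46). ∠ENZ = 94.9° gives NZ at -73.60° from the x-axis; with |NZ| = 12.0, Z = (-12.36, 16.95). ∠NZT = 123.9° gives ZT at -17.50° from the x-axis; with |ZT| = 28.0, T = (14.35, 8.531). ∠ZTJ = 60.5° gives TJ at 102.0° from the x-axis; with |TJ| = 22.8, J = (9.606, 30.83). Then |NJ| = |J − N| = 25.46.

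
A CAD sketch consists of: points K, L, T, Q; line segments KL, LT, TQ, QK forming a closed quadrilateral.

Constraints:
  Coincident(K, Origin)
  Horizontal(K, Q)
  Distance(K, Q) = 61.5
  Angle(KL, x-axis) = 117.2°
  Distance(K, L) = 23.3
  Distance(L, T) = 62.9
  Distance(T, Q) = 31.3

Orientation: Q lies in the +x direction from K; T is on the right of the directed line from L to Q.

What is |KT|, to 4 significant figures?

42.33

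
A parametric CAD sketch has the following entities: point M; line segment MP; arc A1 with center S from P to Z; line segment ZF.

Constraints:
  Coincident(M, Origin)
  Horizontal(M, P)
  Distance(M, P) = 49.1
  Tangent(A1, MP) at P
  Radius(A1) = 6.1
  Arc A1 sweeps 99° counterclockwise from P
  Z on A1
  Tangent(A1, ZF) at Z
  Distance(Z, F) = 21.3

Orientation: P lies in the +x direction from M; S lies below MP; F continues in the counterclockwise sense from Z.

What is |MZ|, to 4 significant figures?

43.65

M is at the origin; MP is horizontal with |MP| = 49.1 and P on the +x side, so P = (49.10, 0.000). Since A1 is tangent to MP there, SP ⟂ MP, so S = P + (0, -6.1) = (49.10, -6.100). On A1, P sits at bearing 90° from S; a 99° counterclockwise sweep puts Z at bearing 189°, so Z = S + 6.1·(cos 189°, sin 189°) = (43.08, -7.054). Then |MZ| = |Z − M| = 43.65.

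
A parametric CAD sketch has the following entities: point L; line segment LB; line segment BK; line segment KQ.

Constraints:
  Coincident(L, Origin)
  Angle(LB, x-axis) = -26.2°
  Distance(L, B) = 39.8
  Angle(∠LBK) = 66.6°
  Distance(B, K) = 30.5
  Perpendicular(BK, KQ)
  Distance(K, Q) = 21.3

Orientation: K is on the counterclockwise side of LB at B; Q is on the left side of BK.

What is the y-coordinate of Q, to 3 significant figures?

13.9

L is at the origin; LB runs at -26.2° with length 39.8, so B = 39.8·(cos -26.2°, sin -26.2°) = (35.7, -17.6). ∠LBK = 66.6°, so BK runs at -26.2° + (180° − 66.6°) = 87.2° from the x-axis; with |BK| = 30.5, K = B + 30.5·(cos 87.2°, sin 87.2°) = (37.2, 12.9). The perpendicularity gives KQ at right angles to BK; with |KQ| = 21.3 on the left of BK, Q = K + 21.3·(-0.999, 0.0488) = (15.9, 13.9). So Q.y = 13.9.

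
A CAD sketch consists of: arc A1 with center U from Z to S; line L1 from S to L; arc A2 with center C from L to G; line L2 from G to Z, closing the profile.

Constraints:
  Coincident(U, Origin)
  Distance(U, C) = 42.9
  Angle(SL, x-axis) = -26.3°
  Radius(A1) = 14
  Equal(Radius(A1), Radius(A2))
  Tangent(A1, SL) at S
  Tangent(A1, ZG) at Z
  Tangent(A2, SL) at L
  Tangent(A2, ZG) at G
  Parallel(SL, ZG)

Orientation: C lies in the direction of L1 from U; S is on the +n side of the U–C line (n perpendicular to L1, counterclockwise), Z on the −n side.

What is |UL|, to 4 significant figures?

45.13

The slot axis is L1's direction at -26.3°, so u = (cos -26.3°, sin -26.3°) = (0.8965, -0.4431) and n = (−sin -26.3°, cos -26.3°) = (0.4431, 0.8965). U is at the origin and C lies 42.9 along u from U, so C = 42.9·u = (38.46, -19.01). Tangency of A1 to both parallel lines with radius 14.0 puts S and Z at U ± 14.0·n: S = (6.203, 12.55), Z = (-6.203, -12.55). Equal radii place L and G the same way about C: L = C + 14.0·n = (44.66, -6.457), G = C − 14.0·n = (32.26, -31.56). Then |UL| = |L − U| = 45.13.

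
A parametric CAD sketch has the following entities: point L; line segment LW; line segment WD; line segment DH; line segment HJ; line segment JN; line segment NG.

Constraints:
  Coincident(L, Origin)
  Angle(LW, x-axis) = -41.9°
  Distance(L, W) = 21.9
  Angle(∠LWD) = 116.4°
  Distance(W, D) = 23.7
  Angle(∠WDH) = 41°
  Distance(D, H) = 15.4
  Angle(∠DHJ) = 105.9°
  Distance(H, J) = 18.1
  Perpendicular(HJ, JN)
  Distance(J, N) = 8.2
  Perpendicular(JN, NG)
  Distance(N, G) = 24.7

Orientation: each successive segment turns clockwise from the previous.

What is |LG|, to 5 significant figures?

34.292

L is at the origin; LW runs at -41.9° with length 21.9, so W = (16.300, -14.626). ∠LWD = 116.4° gives WD at -105.50° from the x-axis; with |WD| = 23.7, D = (9.9669, -37.464). ∠WDH = 41.0° gives DH at 115.50° from the x-axis; with |DH| = 15.4, H = (3.3370, -23.564). ∠DHJ = 105.9° gives HJ at 41.400° from the x-axis; with |HJ| = 18.1, J = (16.914, -11.594). HJ ⟂ JN, so JN runs at -48.600°; with |JN| = 8.2, N = (22.337, -17.745). JN ⟂ NG, so NG runs at -138.60°; with |NG| = 24.7, G = (3.8090, -34.079). Then |LG| = |G − L| = 34.292.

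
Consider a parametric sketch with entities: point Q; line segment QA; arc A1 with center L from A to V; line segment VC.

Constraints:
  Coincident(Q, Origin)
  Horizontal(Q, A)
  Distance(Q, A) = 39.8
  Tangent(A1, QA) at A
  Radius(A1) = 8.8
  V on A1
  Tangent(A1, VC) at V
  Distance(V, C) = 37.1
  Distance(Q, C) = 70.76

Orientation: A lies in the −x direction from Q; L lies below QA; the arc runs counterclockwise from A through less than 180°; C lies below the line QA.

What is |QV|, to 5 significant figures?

48.924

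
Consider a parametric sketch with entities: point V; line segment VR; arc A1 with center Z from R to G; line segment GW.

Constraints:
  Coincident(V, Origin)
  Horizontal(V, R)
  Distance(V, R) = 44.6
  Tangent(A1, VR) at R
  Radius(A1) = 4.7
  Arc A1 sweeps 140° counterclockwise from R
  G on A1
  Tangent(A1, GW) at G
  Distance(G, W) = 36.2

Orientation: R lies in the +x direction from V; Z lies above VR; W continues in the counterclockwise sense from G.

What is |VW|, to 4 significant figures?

37.31

On A1, R sits at bearing -90° from Z; a 140° counterclockwise sweep puts G at bearing 50°, so G = Z + 4.7·(cos 50°, sin 50°) = (47.62, 8.300). Tangency of A1 to GW means the radius ZG is perpendicular to GW, so GW runs along (−sin 50°, cos 50°); with |GW| = 36.2, W = (19.89, 31.57). Then |VW| = |W − V| = 37.31.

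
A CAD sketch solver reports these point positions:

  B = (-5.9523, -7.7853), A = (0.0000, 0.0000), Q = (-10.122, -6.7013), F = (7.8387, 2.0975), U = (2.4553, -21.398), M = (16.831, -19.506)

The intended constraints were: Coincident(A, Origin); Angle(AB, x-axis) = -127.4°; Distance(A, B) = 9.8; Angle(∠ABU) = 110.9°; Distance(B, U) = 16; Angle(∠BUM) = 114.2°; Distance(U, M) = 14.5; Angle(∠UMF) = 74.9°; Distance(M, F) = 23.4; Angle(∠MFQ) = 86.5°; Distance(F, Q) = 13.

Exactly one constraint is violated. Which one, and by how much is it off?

Distance(F, Q) = 13 — off by 7.00.

A = (0.00, 0.00) ✓; AB at -127.4° ✓; |AB| = 9.800 ✓; ∠ABU = 110.9° ✓; |BU| = 16.00 ✓; ∠BUM = 114.2° ✓; |UM| = 14.50 ✓; ∠UMF = 74.90° ✓; |MF| = 23.40 ✓; ∠MFQ = 86.50° ✓; |FQ| = 20.00 ✗.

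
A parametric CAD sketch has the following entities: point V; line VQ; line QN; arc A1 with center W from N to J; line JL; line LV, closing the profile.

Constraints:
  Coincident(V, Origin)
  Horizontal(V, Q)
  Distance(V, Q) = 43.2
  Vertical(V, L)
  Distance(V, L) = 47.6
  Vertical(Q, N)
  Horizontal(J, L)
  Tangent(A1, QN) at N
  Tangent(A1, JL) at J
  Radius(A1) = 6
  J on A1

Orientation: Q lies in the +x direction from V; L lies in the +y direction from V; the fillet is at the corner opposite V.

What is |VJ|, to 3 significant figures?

60.4

V is at the origin; V and Q share the same y with |VQ| = 43.2 and Q on the +x side, so Q = (43.2, 0.00). VL is vertical with |VL| = 47.6 and L on the +y side, so L = (0.00, 47.6). The virtual corner opposite V is at (43.2, 47.6). Tangency of A1 to QN means the radius WN is perpendicular to QN and A1 meets JL tangentially, so WJ is at right angles to JL, with radius 6.0, so the center W sits 6.0 in from both sides at W = (37.2, 41.6). That places the tangent points at N = (43.2, 41.6) on QN and J = (37.2, 47.6) on JL. Then |VJ| = |J − V| = 60.4.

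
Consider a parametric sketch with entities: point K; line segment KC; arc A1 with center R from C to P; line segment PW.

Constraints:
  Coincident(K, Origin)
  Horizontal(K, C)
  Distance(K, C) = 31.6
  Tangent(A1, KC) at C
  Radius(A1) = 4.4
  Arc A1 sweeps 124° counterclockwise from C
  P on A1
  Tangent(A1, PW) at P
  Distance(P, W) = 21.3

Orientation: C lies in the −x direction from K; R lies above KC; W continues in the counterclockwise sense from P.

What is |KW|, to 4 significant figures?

46.80

On A1, C sits at bearing -90° from R; a 124° counterclockwise sweep puts P at bearing 34°, so P = R + 4.4·(cos 34°, sin 34°) = (-27.95, 6.860). A1 meets PW tangentially, so RP is at right angles to PW, so PW runs along (−sin 34°, cos 34°); with |PW| = 21.3, W = (-39.86, 24.52). Then |KW| = |W − K| = 46.80.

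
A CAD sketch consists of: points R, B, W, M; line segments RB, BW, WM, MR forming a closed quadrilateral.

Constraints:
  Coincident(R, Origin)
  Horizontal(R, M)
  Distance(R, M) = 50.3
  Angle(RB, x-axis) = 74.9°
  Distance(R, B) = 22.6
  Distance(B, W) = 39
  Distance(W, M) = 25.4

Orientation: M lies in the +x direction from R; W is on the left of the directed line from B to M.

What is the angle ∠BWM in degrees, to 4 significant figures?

98.20°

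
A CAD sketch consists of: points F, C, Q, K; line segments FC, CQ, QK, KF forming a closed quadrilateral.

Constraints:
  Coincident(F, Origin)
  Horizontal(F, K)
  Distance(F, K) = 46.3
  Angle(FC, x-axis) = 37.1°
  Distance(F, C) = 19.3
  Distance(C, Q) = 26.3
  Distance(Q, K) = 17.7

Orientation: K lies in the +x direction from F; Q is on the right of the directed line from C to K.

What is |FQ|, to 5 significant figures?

32.624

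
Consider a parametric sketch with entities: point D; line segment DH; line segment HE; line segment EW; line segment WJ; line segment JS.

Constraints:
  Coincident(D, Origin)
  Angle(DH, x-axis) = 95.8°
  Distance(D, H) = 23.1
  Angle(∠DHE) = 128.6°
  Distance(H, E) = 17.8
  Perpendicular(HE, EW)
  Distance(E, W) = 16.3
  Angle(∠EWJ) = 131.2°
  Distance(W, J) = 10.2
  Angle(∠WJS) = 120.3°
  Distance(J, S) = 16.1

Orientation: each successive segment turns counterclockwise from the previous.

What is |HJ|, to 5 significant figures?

25.147

D is at the origin; DH runs at 95.8° with length 23.1, so H = (-2.3344, 22.982). ∠DHE = 128.6° gives HE at 147.20° from the x-axis; with |HE| = 17.8, E = (-17.296, 32.624). The perpendicularity gives EW at right angles to HE, so EW runs at -122.80°; with |EW| = 16.3, W = (-26.126, 18.923). ∠EWJ = 131.2° gives WJ at -74.000° from the x-axis; with |WJ| = 10.2, J = (-23.315, 9.1180). Then |HJ| = |J − H| = 25.147.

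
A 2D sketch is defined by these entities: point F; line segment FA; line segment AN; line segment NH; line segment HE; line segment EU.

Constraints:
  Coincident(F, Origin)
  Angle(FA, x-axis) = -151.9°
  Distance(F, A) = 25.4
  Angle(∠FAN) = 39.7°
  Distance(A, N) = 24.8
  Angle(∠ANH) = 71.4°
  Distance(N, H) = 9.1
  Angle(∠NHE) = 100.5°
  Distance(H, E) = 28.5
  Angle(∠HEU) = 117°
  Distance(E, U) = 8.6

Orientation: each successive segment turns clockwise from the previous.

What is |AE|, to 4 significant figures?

7.821

F is at the origin; FA runs at -151.9° with length 25.4, so A = (-22.41, -11.96). ∠FAN = 39.7° gives AN at 67.80° from the x-axis; with |AN| = 24.8, N = (-13.04, 11.00). ∠ANH = 71.4° gives NH at -40.80° from the x-axis; with |NH| = 9.1, H = (-6.147, 5.052). ∠NHE = 100.5° gives HE at -120.3° from the x-axis; with |HE| = 28.5, E = (-20.53, -19.56). Then |AE| = |E − A| = 7.821.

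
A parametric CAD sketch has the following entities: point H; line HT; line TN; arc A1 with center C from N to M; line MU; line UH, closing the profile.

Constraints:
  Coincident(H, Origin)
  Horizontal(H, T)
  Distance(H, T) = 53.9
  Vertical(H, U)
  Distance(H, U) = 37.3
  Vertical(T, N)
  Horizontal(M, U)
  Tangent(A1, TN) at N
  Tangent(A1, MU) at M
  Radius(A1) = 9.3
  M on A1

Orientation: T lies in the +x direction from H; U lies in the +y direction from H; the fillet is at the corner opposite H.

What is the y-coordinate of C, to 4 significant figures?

28.00

HU is vertical with |HU| = 37.3 and U on the +y side, so U = (0.000, 37.30). The virtual corner opposite H is at (53.90, 37.30). The tangent condition forces CN to be normal to TN and the tangent condition forces CM to be normal to MU, with radius 9.3, so the center C sits 9.3 in from both sides at C = (44.60, 28.00). So C.y = 28.00.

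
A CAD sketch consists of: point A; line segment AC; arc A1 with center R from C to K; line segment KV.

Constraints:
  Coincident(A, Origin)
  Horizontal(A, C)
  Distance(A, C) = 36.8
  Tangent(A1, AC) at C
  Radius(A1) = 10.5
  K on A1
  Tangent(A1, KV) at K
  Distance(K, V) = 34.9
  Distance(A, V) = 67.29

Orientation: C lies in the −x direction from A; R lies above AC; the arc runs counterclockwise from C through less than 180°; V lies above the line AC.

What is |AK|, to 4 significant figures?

33.41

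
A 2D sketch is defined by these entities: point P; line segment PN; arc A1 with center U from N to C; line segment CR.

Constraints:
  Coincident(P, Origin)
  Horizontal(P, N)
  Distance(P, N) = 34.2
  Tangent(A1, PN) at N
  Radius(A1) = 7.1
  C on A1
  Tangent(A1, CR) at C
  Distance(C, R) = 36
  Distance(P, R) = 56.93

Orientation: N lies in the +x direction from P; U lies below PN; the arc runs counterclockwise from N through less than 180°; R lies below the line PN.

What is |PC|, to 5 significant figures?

28.745

Checks: P = (0.00, 0.00) ✓; |UN| = 7.100 ✓; |UC| = 7.100 ✓; ∠(UC, CR) = 90.00° ✓; |CR| = 36.00 ✓; |PR| = 56.93 ✓.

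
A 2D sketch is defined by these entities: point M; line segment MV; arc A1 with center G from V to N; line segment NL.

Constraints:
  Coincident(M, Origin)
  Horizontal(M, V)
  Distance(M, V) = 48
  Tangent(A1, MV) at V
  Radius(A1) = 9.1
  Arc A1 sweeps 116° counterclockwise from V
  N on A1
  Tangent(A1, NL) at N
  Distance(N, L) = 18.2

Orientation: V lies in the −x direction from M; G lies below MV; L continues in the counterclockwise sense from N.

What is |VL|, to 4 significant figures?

29.45

On A1, V sits at bearing 90° from G; a 116° counterclockwise sweep puts N at bearing 206°, so N = G + 9.1·(cos 206°, sin 206°) = (-56.18, -13.09). A1 meets NL tangentially, so GN is at right angles to NL, so NL runs along (−sin 206°, cos 206°); with |NL| = 18.2, L = (-48.20, -29.45). Then |VL| = |L − V| = 29.45.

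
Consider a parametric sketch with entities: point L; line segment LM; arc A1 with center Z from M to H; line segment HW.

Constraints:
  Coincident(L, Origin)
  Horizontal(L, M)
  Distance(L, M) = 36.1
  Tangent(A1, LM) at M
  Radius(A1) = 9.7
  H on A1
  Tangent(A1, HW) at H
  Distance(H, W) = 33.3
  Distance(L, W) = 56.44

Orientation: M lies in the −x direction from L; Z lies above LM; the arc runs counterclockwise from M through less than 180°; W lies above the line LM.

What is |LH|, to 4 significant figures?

29.31

Checks: L.y = 0.00, M.y = 0.00 ✓; |ZH| = 9.700 ✓; ∠(ZH, HW) = 90.00° ✓; |HW| = 33.30 ✓; |LW| = 56.44 ✓.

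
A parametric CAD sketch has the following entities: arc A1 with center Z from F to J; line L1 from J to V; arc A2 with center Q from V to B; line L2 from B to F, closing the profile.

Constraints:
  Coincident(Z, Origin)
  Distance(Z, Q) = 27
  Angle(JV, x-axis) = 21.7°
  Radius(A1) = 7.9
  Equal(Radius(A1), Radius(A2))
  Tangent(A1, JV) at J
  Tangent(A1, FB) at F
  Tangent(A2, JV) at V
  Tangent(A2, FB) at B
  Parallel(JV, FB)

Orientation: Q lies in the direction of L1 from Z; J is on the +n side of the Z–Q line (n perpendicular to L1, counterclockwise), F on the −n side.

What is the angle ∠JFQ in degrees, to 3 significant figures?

73.7°

Z is at the origin and Q lies 27.0 along u from Z, so Q = 27.0·u = (25.1, 9.98). Tangency of A1 to both parallel lines with radius 7.9 puts J and F at Z ± 7.9·n: J = (-2.92, 7.34), F = (2.92, -7.34). Then cos ∠JFQ = FJ·FQ / (|FJ||FQ|), giving 73.7°.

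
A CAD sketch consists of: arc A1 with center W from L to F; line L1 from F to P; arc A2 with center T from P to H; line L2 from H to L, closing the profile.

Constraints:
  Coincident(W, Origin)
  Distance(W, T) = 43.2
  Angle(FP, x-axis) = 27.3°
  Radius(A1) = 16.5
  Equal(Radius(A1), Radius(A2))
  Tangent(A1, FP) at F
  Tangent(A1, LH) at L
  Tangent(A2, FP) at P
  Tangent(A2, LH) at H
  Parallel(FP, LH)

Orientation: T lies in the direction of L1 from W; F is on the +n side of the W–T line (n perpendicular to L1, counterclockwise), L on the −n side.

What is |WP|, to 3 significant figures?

46.2

Tangency of A1 to both parallel lines with radius 16.5 puts F and L at W ± 16.5·n: F = (-7.57, 14.7), L = (7.57, -14.7). Equal radii place P and H the same way about T: P = T + 16.5·n = (30.8, 34.5), H = T − 16.5·n = (46.0, 5.15). Then |WP| = |P − W| = 46.2.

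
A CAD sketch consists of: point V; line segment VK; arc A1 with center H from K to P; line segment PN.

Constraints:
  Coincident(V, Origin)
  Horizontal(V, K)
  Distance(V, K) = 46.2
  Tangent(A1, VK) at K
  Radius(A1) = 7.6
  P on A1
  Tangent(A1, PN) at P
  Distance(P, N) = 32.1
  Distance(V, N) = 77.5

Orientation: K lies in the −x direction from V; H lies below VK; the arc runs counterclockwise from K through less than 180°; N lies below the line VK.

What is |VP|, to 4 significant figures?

52.16

V is at the origin; V and K share the same y with |VK| = 46.2 and K on the −x side, so K = (-46.20, 0.000). The tangent condition forces HK to be normal to VK, so H = K + (0, -7.6) = (-46.20, -7.600). Since HP ⟂ PN (tangency), |HN| = √(7.6² + 32.1²) = 32.99 regardless of where P sits on A1. So N lies on both circle(V, 77.5) and circle(H, 32.99); the below-VK intersection is N = (-72.40, -27.64). P is the foot of the tangent from N: P = (-52.08, -2.789).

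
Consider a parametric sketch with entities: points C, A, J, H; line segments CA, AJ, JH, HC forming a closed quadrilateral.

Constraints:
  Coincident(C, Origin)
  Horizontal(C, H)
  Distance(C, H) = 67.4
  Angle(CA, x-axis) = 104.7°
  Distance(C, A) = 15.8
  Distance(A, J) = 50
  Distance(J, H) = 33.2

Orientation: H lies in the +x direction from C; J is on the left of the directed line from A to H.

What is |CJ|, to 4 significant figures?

51.39

Checks: |AJ| = 50.00 ✓; |JH| = 33.20 ✓.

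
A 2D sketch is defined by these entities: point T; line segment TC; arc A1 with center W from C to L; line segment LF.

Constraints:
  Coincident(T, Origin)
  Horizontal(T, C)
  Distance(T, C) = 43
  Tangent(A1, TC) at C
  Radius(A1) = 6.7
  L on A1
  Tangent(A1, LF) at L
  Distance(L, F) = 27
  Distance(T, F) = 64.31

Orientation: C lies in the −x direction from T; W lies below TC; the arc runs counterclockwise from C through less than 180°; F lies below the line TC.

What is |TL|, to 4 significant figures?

49.74

Checks: |WL| = 6.700 ✓; ∠(WL, LF) = 90.00° ✓; |LF| = 27.00 ✓; |TF| = 64.31 ✓.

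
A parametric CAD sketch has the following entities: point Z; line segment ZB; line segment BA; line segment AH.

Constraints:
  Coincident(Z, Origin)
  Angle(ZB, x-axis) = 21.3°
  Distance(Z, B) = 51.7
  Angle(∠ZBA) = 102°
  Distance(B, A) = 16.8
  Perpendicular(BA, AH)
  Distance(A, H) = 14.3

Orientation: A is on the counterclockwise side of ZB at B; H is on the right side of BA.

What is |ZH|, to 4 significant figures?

70.48

Z is at the origin; ZB runs at 21.3° with length 51.7, so B = 51.7·(cos 21.3°, sin 21.3°) = (48.17, 18.78). ∠ZBA = 102.0°, so BA runs at 21.3° + (180° − 102.0°) = 99.30° from the x-axis; with |BA| = 16.8, A = B + 16.8·(cos 99.30°, sin 99.30°) = (45.45, 35.36). BA is perpendicular to AH; with |AH| = 14.3 on the right of BA, H = A + 14.3·(0.9869, 0.1616) = (59.57, 37.67). Then |ZH| = |H − Z| = 70.48.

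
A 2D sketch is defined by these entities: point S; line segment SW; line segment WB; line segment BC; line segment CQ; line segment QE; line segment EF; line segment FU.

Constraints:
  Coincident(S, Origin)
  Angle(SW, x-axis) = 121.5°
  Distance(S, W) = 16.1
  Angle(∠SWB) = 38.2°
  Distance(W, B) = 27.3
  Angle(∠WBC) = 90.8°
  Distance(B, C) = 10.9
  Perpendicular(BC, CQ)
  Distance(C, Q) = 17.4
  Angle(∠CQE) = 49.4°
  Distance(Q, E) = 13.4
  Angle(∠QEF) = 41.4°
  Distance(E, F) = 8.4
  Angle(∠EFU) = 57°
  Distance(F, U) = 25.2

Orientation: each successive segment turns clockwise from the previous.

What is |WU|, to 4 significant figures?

4.700

S is at the origin; SW runs at 121.5° with length 16.1, so W = (-8.412, 13.73). ∠SWB = 38.2° gives WB at -20.30° from the x-axis; with |WB| = 27.3, B = (17.19, 4.256). ∠WBC = 90.8° gives BC at -109.5° from the x-axis; with |BC| = 10.9, C = (13.55, -6.019). The perpendicularity gives CQ at right angles to BC, so CQ runs at 160.5°; with |CQ| = 17.4, Q = (-2.848, -0.2104). ∠CQE = 49.4° gives QE at 29.90° from the x-axis; with |QE| = 13.4, E = (8.768, 6.469). ∠QEF = 41.4° gives EF at -108.7° from the x-axis; with |EF| = 8.4, F = (6.075, -1.487). ∠EFU = 57.0° gives FU at 128.3° from the x-axis; with |FU| = 25.2, U = (-9.543, 18.29). Then |WU| = |U − W| = 4.700.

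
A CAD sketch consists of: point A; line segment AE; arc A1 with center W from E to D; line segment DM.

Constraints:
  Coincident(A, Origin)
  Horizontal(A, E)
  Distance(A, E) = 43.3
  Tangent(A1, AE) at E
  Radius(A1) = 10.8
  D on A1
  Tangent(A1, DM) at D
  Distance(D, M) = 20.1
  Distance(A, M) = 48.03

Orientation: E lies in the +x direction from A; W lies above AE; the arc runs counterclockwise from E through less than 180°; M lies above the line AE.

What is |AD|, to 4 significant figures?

53.92

A is at the origin; A and E share the same y with |AE| = 43.3 and E on the +x side, so E = (43.30, 0.000). The tangent condition forces WE to be normal to AE, so W = E + (0, 10.8) = (43.30, 10.80). Since WD ⟂ DM (tangency), |WM| = √(10.8² + 20.1²) = 22.82 regardless of where D sits on A1. So M lies on both circle(A, 48.03) and circle(W, 22.82); the above-AE intersection is M = (35.57, 32.27). D is the foot of the tangent from M: D = (50.52, 18.83).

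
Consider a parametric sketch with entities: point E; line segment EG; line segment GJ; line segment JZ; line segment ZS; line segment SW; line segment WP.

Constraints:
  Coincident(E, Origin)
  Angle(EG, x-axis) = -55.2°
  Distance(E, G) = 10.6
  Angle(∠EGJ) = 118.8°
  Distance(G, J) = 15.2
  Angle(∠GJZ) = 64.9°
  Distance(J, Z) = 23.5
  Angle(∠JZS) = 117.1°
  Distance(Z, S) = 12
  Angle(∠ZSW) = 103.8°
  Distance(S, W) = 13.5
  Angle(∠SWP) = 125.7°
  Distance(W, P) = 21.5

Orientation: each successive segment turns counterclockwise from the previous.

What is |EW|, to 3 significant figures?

5.36

E is at the origin; EG runs at -55.2° with length 10.6, so G = (6.05, -8.70). ∠EGJ = 118.8° gives GJ at 6.00° from the x-axis; with |GJ| = 15.2, J = (21.2, -7.12). ∠GJZ = 64.9° gives JZ at 121° from the x-axis; with |JZ| = 23.5, Z = (9.03, 13.0). ∠JZS = 117.1° gives ZS at -176° from the x-axis; with |ZS| = 12.0, S = (-2.94, 12.2). ∠ZSW = 103.8° gives SW at -99.8° from the x-axis; with |SW| = 13.5, W = (-5.24, -1.13). Then |EW| = |W − E| = 5.36.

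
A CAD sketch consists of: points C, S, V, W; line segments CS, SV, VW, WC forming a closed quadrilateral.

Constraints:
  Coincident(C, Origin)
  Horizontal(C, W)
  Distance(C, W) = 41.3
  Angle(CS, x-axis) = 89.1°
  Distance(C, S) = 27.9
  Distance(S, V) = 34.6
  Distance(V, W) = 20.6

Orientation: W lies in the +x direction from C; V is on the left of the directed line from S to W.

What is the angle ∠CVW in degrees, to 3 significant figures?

81.4°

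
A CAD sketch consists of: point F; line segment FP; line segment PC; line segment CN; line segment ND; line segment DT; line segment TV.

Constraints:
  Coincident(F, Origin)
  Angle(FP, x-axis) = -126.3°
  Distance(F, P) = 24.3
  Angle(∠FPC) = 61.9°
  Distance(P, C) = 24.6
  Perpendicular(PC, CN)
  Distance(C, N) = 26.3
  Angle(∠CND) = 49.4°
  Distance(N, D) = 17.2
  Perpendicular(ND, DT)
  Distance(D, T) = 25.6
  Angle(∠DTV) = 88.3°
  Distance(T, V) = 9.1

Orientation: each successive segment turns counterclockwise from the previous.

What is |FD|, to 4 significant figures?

6.330

F is at the origin; FP runs at -126.3° with length 24.3, so P = (-14.39, -19.58). ∠FPC = 61.9° gives PC at -8.200° from the x-axis; with |PC| = 24.6, C = (9.963, -23.09). PC is perpendicular to CN, so CN runs at 81.80°; with |CN| = 26.3, N = (13.71, 2.938). ∠CND = 49.4° gives ND at -147.6° from the x-axis; with |ND| = 17.2, D = (-0.8087, -6.278). Then |FD| = |D − F| = 6.330.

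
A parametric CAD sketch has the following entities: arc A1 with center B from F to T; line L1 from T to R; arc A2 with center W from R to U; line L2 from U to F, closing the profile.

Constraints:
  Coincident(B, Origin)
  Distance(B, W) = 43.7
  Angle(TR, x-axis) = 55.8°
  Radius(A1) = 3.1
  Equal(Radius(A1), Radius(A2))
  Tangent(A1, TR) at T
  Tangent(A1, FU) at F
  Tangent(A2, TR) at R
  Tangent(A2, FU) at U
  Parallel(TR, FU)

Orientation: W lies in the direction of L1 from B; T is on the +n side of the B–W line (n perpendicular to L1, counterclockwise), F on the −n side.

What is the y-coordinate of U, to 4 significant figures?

34.40

Tangency of A1 to both parallel lines with radius 3.1 puts T and F at B ± 3.1·n: T = (-2.564, 1.742), F = (2.564, -1.742). Equal radii place R and U the same way about W: R = W + 3.1·n = (22.00, 37.89), U = W − 3.1·n = (27.13, 34.40). So U.y = 34.40.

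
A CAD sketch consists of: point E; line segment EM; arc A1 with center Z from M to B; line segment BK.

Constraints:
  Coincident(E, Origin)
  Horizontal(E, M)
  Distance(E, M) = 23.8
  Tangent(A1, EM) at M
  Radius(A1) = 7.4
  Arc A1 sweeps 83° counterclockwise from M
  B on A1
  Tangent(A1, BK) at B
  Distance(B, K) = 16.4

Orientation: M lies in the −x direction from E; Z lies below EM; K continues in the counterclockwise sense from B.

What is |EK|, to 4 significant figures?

40.21

On A1, M sits at bearing 90° from Z; an 83° counterclockwise sweep puts B at bearing 173°, so B = Z + 7.4·(cos 173°, sin 173°) = (-31.14, -6.498). The tangent condition forces ZB to be normal to BK, so BK runs along (−sin 173°, cos 173°); with |BK| = 16.4, K = (-33.14, -22.78). Then |EK| = |K − E| = 40.21.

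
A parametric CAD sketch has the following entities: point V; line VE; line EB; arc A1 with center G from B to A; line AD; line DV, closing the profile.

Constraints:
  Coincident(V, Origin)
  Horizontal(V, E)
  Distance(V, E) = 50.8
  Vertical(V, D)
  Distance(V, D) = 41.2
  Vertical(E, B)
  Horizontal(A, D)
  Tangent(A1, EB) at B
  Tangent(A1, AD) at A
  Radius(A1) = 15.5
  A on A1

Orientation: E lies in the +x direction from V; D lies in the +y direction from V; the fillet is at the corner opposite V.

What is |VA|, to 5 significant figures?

54.254

V is at the origin; VE is horizontal with |VE| = 50.8 and E on the +x side, so E = (50.800, 0.0000). V and D share the same x with |VD| = 41.2 and D on the +y side, so D = (0.0000, 41.200). The virtual corner opposite V is at (50.800, 41.200). Since A1 is tangent to EB there, GB ⟂ EB and since A1 is tangent to AD there, GA ⟂ AD, with radius 15.5, so the center G sits 15.5 in from both sides at G = (35.300, 25.700). That places the tangent points at B = (50.800, 25.700) on EB and A = (35.300, 41.200) on AD. Then |VA| = |A − V| = 54.254.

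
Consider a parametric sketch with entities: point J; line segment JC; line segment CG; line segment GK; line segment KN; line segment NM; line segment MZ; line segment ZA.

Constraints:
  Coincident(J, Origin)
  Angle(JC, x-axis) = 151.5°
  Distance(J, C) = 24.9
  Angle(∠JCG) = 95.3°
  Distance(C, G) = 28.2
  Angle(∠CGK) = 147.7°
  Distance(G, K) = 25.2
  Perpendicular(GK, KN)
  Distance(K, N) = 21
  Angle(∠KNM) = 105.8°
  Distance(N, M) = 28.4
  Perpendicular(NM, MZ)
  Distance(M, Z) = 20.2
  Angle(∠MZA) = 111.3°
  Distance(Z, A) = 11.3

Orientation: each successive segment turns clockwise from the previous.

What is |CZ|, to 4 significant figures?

17.21

J is at the origin; JC runs at 151.5° with length 24.9, so C = (-21.88, 11.88). ∠JCG = 95.3° gives CG at 66.80° from the x-axis; with |CG| = 28.2, G = (-10.77, 37.80). ∠CGK = 147.7° gives GK at 34.50° from the x-axis; with |GK| = 25.2, K = (9.995, 52.07). The perpendicularity gives KN at right angles to GK, so KN runs at -55.50°; with |KN| = 21.0, N = (21.89, 34.77). ∠KNM = 105.8° gives NM at -129.7° from the x-axis; with |NM| = 28.4, M = (3.748, 12.92). NM ⟂ MZ, so MZ runs at 140.3°; with |MZ| = 20.2, Z = (-11.79, 25.82). Then |CZ| = |Z − C| = 17.21.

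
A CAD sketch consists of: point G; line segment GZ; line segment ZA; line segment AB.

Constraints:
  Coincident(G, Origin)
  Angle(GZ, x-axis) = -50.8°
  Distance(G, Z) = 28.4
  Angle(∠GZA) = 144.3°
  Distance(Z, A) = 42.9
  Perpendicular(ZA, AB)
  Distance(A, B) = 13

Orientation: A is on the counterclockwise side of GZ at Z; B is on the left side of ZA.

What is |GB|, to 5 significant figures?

66.060

G is at the origin; GZ runs at -50.8° with length 28.4, so Z = 28.4·(cos -50.8°, sin -50.8°) = (17.950, -22.008). ∠GZA = 144.3°, so ZA runs at -50.8° + (180° − 144.3°) = -15.100° from the x-axis; with |ZA| = 42.9, A = Z + 42.9·(cos -15.100°, sin -15.100°) = (59.368, -33.184). The perpendicularity gives AB at right angles to ZA; with |AB| = 13.0 on the left of ZA, B = A + 13.0·(0.26050, 0.96547) = (62.755, -20.633). Then |GB| = |B − G| = 66.060.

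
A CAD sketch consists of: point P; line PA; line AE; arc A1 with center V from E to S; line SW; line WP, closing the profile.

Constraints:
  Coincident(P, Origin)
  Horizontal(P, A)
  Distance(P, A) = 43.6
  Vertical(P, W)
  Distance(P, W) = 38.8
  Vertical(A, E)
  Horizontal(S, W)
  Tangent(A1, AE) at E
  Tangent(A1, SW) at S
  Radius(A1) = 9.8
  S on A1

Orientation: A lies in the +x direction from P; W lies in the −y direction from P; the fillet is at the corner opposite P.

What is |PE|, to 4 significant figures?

52.36

P is at the origin; P and A share the same y with |PA| = 43.6 and A on the +x side, so A = (43.60, 0.000). PW is vertical with |PW| = 38.8 and W on the −y side, so W = (0.000, -38.80). The virtual corner opposite P is at (43.60, -38.80). Since A1 is tangent to AE there, VE ⟂ AE and A1 meets SW tangentially, so VS is at right angles to SW, with radius 9.8, so the center V sits 9.8 in from both sides at V = (33.80, -29.00). That places the tangent points at E = (43.60, -29.00) on AE and S = (33.80, -38.80) on SW. Then |PE| = |E − P| = 52.36.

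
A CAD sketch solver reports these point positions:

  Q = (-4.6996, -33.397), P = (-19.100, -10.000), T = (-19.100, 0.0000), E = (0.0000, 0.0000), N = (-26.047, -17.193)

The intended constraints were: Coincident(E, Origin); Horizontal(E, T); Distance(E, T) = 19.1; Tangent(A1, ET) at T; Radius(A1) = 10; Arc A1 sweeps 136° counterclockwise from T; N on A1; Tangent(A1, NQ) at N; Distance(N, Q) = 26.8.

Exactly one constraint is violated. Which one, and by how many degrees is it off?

Tangent(A1, NQ) at N — off by 6.80°.

E = (0.00, 0.00) ✓; E.y = 0.00, T.y = 0.00 ✓; |ET| = 19.10 ✓; ∠(PT, TE) = 90.00° ✓; |PT| = 10.00 ✓; bearing(P→N) − bearing(P→T) = 136.0° ✓; |PN| = 10.00 ✓; ∠(PN, NQ) = 83.20° ✗; |NQ| = 26.80 ✓.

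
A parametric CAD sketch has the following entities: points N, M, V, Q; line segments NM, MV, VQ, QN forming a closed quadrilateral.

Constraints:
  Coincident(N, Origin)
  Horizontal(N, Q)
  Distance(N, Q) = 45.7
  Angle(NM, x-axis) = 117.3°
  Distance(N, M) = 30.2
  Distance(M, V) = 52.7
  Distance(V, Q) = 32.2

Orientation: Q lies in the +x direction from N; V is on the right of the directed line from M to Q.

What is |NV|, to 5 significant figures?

23.391

Checks: |MV| = 52.70 ✓; |VQ| = 32.20 ✓.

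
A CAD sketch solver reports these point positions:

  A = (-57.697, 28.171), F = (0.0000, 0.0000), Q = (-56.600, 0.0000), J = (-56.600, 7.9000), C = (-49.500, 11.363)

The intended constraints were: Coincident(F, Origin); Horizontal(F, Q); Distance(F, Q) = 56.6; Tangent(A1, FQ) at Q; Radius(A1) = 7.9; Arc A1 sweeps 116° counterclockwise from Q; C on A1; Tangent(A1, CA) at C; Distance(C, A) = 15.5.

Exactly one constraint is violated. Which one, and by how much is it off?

Distance(C, A) = 15.5 — off by 3.20.

F = (0.00, 0.00) ✓; F.y = 0.00, Q.y = 0.00 ✓; |FQ| = 56.60 ✓; ∠(JQ, QF) = 90.00° ✓; |JQ| = 7.900 ✓; bearing(J→C) − bearing(J→Q) = 116.0° ✓; |JC| = 7.900 ✓; ∠(JC, CA) = 90.00° ✓; |CA| = 18.70 ✗.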